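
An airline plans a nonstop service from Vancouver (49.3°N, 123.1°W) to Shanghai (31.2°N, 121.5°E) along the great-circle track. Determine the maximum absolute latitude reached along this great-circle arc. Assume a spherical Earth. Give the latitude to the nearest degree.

≈ 59°N

The great circle lies in the plane with unit normal n̂ = (p₁ × p₂)/|p₁ × p₂|.
Here n̂_z ≈ -0.510; the vertex latitude is φ_max = arccos|n̂_z| ≈ 59.3°.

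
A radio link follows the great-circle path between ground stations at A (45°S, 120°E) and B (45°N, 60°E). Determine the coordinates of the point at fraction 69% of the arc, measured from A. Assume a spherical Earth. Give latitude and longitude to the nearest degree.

≈ (18°N, 81°E)

From cos δ = sin φ₁ sin φ₂ + cos φ₁ cos φ₂ cos Δλ, the central angle is δ ≈ 1.823 rad (104.5°).
Interpolate at f = 0.69 with slerp weights a = sin((1−f)δ)/sin δ ≈ 0.553, b = sin(fδ)/sin δ ≈ 0.983.
p = a·p₁ + b·p₂ ≈ (0.152, 0.941, 0.304); φ = arcsin(p_z) ≈ 17.68°, λ = atan2(p_y, p_x) ≈ 80.83°.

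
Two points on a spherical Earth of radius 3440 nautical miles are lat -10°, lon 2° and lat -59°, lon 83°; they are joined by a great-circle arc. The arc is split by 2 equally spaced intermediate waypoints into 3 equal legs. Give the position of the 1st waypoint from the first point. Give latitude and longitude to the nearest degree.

Convert each endpoint to a unit vector on the sphere (x = cos φ cos λ, y = cos φ sin λ, z = sin φ).
The central angle between the endpoints is δ = arccos(p₁·p₂) ≈ 1.341 rad (76.8°).
Interpolate at f = 1/3 with slerp weights a = sin((1−f)δ)/sin δ ≈ 0.801, b = sin(fδ)/sin δ ≈ 0.444.
p = a·p₁ + b·p₂ ≈ (0.816, 0.254, -0.519); φ = arcsin(p_z) ≈ -31.30°, λ = atan2(p_y, p_x) ≈ 17.32°.

≈ lat -31°, lon 17°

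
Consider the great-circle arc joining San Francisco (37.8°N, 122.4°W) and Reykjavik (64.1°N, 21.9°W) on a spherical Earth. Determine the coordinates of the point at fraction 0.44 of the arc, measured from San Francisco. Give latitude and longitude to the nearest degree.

The haversine formula gives a central angle δ ≈ 1.060 rad (60.8°) between the endpoints.
Interpolate at f = 0.44 with slerp weights a = sin((1−f)δ)/sin δ ≈ 0.641, b = sin(fδ)/sin δ ≈ 0.516.
p = a·p₁ + b·p₂ ≈ (-0.063, -0.512, 0.857); φ = arcsin(p_z) ≈ 58.96°, λ = atan2(p_y, p_x) ≈ -96.97°.

≈ (59°N, 97°W)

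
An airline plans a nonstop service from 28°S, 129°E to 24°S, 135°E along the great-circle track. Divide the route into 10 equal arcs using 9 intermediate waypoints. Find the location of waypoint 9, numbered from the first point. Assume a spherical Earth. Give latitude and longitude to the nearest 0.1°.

Write both endpoints as unit vectors p₁, p₂ with components (cos φ cos λ, cos φ sin λ, sin φ).
The central angle between the endpoints is δ = arccos(p₁·p₂) ≈ 0.117 rad (6.7°).
Interpolate at f = 9/10 with slerp weights a = sin((1−f)δ)/sin δ ≈ 0.100, b = sin(fδ)/sin δ ≈ 0.900.
p = a·p₁ + b·p₂ ≈ (-0.637, 0.650, -0.413); φ = arcsin(p_z) ≈ -24.41°, λ = atan2(p_y, p_x) ≈ 134.42°.

≈ 24.4°S, 134.4°E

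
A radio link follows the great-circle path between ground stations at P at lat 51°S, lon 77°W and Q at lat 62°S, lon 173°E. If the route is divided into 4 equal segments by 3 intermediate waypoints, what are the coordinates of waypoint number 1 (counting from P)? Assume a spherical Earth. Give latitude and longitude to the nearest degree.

From cos δ = sin φ₁ sin φ₂ + cos φ₁ cos φ₂ cos Δλ, the central angle is δ ≈ 0.946 rad (54.2°).
Interpolate at f = 1/4 with slerp weights a = sin((1−f)δ)/sin δ ≈ 0.803, b = sin(fδ)/sin δ ≈ 0.289.
p = a·p₁ + b·p₂ ≈ (-0.021, -0.476, -0.879); φ = arcsin(p_z) ≈ -61.55°, λ = atan2(p_y, p_x) ≈ -92.51°.

≈ lat 62°S, lon 93°W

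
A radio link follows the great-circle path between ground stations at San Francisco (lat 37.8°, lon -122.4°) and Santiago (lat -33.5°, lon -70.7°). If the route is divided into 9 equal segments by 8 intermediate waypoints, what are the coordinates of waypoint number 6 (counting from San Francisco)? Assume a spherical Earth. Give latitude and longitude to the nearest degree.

≈ lat -10°, lon -88°

The haversine formula gives a central angle δ ≈ 1.501 rad (86.0°) between the endpoints.
Interpolate at f = 6/9 with slerp weights a = sin((1−f)δ)/sin δ ≈ 0.481, b = sin(fδ)/sin δ ≈ 0.844.
p = a·p₁ + b·p₂ ≈ (0.029, -0.985, -0.171); φ = arcsin(p_z) ≈ -9.85°, λ = atan2(p_y, p_x) ≈ -88.31°.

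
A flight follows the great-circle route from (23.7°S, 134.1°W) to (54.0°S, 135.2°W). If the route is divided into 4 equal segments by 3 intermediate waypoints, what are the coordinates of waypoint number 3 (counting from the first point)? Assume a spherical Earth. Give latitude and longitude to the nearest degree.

≈ (46°S, 135°W)

Write both endpoints as unit vectors p₁, p₂ with components (cos φ cos λ, cos φ sin λ, sin φ).
The central angle between the endpoints is δ = arccos(p₁·p₂) ≈ 0.529 rad (30.3°).
Interpolate at f = 3/4 with slerp weights a = sin((1−f)δ)/sin δ ≈ 0.261, b = sin(fδ)/sin δ ≈ 0.766.
p = a·p₁ + b·p₂ ≈ (-0.486, -0.489, -0.724); φ = arcsin(p_z) ≈ -46.43°, λ = atan2(p_y, p_x) ≈ -134.82°.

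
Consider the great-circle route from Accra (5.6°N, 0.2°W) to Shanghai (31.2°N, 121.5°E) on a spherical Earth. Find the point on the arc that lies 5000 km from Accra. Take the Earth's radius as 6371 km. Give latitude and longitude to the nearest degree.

≈ (30°N, 40°E)

From cos δ = sin φ₁ sin φ₂ + cos φ₁ cos φ₂ cos Δλ, the central angle is δ ≈ 1.979 rad (113.4°). The total great-circle distance is δ·R ≈ 1.979 × 6371 ≈ 12607 km, so the target fraction is f = 5000/12607 ≈ 0.397.
Interpolate at f ≈ 0.397 with slerp weights a = sin((1−f)δ)/sin δ ≈ 1.013, b = sin(fδ)/sin δ ≈ 0.770.
p = a·p₁ + b·p₂ ≈ (0.664, 0.558, 0.498); φ = arcsin(p_z) ≈ 29.85°, λ = atan2(p_y, p_x) ≈ 40.04°.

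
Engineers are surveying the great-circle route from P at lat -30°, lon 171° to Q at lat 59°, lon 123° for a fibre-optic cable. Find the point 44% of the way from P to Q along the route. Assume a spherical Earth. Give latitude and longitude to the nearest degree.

≈ lat 10°, lon 156°

The haversine formula gives a central angle δ ≈ 1.701 rad (97.5°) between the endpoints.
Interpolate at f = 0.44 with slerp weights a = sin((1−f)δ)/sin δ ≈ 0.822, b = sin(fδ)/sin δ ≈ 0.686.
p = a·p₁ + b·p₂ ≈ (-0.896, 0.408, 0.177); φ = arcsin(p_z) ≈ 10.22°, λ = atan2(p_y, p_x) ≈ 155.52°.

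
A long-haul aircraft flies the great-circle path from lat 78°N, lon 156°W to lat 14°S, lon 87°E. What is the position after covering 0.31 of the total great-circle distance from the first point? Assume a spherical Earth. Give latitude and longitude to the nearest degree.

≈ lat 59°N, lon 109°E

The haversine formula gives a central angle δ ≈ 1.905 rad (109.2°) between the endpoints.
Interpolate at f = 0.31 with slerp weights a = sin((1−f)δ)/sin δ ≈ 1.024, b = sin(fδ)/sin δ ≈ 0.590.
p = a·p₁ + b·p₂ ≈ (-0.165, 0.485, 0.859); φ = arcsin(p_z) ≈ 59.22°, λ = atan2(p_y, p_x) ≈ 108.76°.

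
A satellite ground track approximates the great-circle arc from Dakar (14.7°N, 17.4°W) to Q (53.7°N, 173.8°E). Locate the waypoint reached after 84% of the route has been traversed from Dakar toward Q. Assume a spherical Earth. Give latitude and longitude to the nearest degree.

The haversine formula gives a central angle δ ≈ 1.936 rad (110.9°) between the endpoints.
Interpolate at f = 0.84 with slerp weights a = sin((1−f)δ)/sin δ ≈ 0.326, b = sin(fδ)/sin δ ≈ 1.069.
p = a·p₁ + b·p₂ ≈ (-0.328, -0.026, 0.944); φ = arcsin(p_z) ≈ 70.80°, λ = atan2(p_y, p_x) ≈ -175.46°.

≈ (71°N, 175°W)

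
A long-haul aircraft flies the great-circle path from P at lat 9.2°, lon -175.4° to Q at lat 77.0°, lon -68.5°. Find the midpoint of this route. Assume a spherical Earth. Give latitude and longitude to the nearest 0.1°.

Write both endpoints as unit vectors p₁, p₂ with components (cos φ cos λ, cos φ sin λ, sin φ).
The central angle between the endpoints is δ = arccos(p₁·p₂) ≈ 1.479 rad (84.8°).
Interpolate at f = 1/2 with slerp weights a = sin((1−f)δ)/sin δ ≈ 0.677, b = sin(fδ)/sin δ ≈ 0.677.
p = a·p₁ + b·p₂ ≈ (-0.610, -0.195, 0.768); φ = arcsin(p_z) ≈ 50.15°, λ = atan2(p_y, p_x) ≈ -162.26°.

≈ lat 50.2°, lon -162.3°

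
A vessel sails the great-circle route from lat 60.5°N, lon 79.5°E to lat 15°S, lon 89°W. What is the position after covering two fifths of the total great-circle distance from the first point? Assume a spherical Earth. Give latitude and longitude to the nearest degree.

≈ lat 64°N, lon 71°W

Convert each endpoint to a unit vector on the sphere (x = cos φ cos λ, y = cos φ sin λ, z = sin φ).
The central angle between the endpoints is δ = arccos(p₁·p₂) ≈ 2.334 rad (133.7°).
Interpolate at f = 2/5 with slerp weights a = sin((1−f)δ)/sin δ ≈ 1.364, b = sin(fδ)/sin δ ≈ 1.113.
p = a·p₁ + b·p₂ ≈ (0.141, -0.414, 0.899); φ = arcsin(p_z) ≈ 64.06°, λ = atan2(p_y, p_x) ≈ -71.17°.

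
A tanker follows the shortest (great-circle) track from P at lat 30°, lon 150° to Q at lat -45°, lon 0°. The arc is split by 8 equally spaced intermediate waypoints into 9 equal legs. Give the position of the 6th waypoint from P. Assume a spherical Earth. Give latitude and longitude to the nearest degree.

≈ lat -41°, lon 71°

Write both endpoints as unit vectors p₁, p₂ with components (cos φ cos λ, cos φ sin λ, sin φ).
The central angle between the endpoints is δ = arccos(p₁·p₂) ≈ 2.655 rad (152.1°).
Interpolate at f = 6/9 with slerp weights a = sin((1−f)δ)/sin δ ≈ 1.655, b = sin(fδ)/sin δ ≈ 2.096.
p = a·p₁ + b·p₂ ≈ (0.241, 0.716, -0.655); φ = arcsin(p_z) ≈ -40.89°, λ = atan2(p_y, p_x) ≈ 71.41°.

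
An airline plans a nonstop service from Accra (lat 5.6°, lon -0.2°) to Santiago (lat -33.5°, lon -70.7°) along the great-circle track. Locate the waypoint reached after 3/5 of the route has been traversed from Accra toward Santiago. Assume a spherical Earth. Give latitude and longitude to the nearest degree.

Write both endpoints as unit vectors p₁, p₂ with components (cos φ cos λ, cos φ sin λ, sin φ).
The central angle between the endpoints is δ = arccos(p₁·p₂) ≈ 1.346 rad (77.1°).
Interpolate at f = 3/5 with slerp weights a = sin((1−f)δ)/sin δ ≈ 0.526, b = sin(fδ)/sin δ ≈ 0.741.
p = a·p₁ + b·p₂ ≈ (0.728, -0.585, -0.358); φ = arcsin(p_z) ≈ -20.96°, λ = atan2(p_y, p_x) ≈ -38.80°.

≈ lat -21°, lon -39°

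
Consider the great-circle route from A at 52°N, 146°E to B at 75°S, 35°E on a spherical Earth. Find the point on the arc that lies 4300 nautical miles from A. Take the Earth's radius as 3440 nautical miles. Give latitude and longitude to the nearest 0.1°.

≈ 16.4°S, 121.4°E

Write both endpoints as unit vectors p₁, p₂ with components (cos φ cos λ, cos φ sin λ, sin φ).
The central angle between the endpoints is δ = arccos(p₁·p₂) ≈ 2.529 rad (144.9°). The total great-circle distance is δ·R ≈ 2.529 × 3440 ≈ 8700 nmi, so the target fraction is f = 4300/8700 ≈ 0.494.
Interpolate at f ≈ 0.494 with slerp weights a = sin((1−f)δ)/sin δ ≈ 1.666, b = sin(fδ)/sin δ ≈ 1.651.
p = a·p₁ + b·p₂ ≈ (-0.500, 0.819, -0.282); φ = arcsin(p_z) ≈ -16.36°, λ = atan2(p_y, p_x) ≈ 121.44°.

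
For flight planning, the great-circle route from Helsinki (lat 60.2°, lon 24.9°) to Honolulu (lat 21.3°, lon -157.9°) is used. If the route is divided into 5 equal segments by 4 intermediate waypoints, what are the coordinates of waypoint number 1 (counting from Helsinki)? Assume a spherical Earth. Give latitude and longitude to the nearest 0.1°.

Write both endpoints as unit vectors p₁, p₂ with components (cos φ cos λ, cos φ sin λ, sin φ).
The central angle between the endpoints is δ = arccos(p₁·p₂) ≈ 1.719 rad (98.5°).
Interpolate at f = 1/5 with slerp weights a = sin((1−f)δ)/sin δ ≈ 0.992, b = sin(fδ)/sin δ ≈ 0.341.
p = a·p₁ + b·p₂ ≈ (0.153, 0.088, 0.984); φ = arcsin(p_z) ≈ 79.84°, λ = atan2(p_y, p_x) ≈ 29.94°.

≈ lat 79.8°, lon 29.9°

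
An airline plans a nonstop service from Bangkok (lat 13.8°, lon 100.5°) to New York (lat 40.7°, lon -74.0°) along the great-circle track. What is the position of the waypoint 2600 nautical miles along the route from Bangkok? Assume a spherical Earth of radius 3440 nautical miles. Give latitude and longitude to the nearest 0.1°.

≈ lat 56.8°, lon 94.1°

Write both endpoints as unit vectors p₁, p₂ with components (cos φ cos λ, cos φ sin λ, sin φ).
The central angle between the endpoints is δ = arccos(p₁·p₂) ≈ 2.186 rad (125.3°). The total great-circle distance is δ·R ≈ 2.186 × 3440 ≈ 7521 nmi, so the target fraction is f = 2600/7521 ≈ 0.346.
Interpolate at f ≈ 0.346 with slerp weights a = sin((1−f)δ)/sin δ ≈ 1.213, b = sin(fδ)/sin δ ≈ 0.840.
p = a·p₁ + b·p₂ ≈ (-0.039, 0.546, 0.837); φ = arcsin(p_z) ≈ 56.83°, λ = atan2(p_y, p_x) ≈ 94.10°.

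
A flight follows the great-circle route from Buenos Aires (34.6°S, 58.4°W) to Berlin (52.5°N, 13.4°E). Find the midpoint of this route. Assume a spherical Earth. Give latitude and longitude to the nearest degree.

Convert each endpoint to a unit vector on the sphere (x = cos φ cos λ, y = cos φ sin λ, z = sin φ).
The central angle between the endpoints is δ = arccos(p₁·p₂) ≈ 1.869 rad (107.1°).
Interpolate at f = 1/2 with slerp weights a = sin((1−f)δ)/sin δ ≈ 0.842, b = sin(fδ)/sin δ ≈ 0.842.
p = a·p₁ + b·p₂ ≈ (0.861, -0.471, 0.190); φ = arcsin(p_z) ≈ 10.94°, λ = atan2(p_y, p_x) ≈ -28.69°.

≈ 11°N, 29°W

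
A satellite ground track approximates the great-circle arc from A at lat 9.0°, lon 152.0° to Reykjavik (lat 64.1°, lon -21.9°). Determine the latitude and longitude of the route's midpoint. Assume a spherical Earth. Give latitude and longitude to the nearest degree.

Convert each endpoint to a unit vector on the sphere (x = cos φ cos λ, y = cos φ sin λ, z = sin φ).
The central angle between the endpoints is δ = arccos(p₁·p₂) ≈ 1.863 rad (106.8°).
Interpolate at f = 1/2 with slerp weights a = sin((1−f)δ)/sin δ ≈ 0.838, b = sin(fδ)/sin δ ≈ 0.838.
p = a·p₁ + b·p₂ ≈ (-0.391, 0.252, 0.885); φ = arcsin(p_z) ≈ 62.26°, λ = atan2(p_y, p_x) ≈ 147.21°.

≈ lat 62°, lon 147°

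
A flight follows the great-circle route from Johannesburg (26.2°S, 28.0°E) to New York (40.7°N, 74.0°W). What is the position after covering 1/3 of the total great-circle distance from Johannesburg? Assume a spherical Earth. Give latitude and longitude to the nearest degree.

≈ 2°S, 3°W

From cos δ = sin φ₁ sin φ₂ + cos φ₁ cos φ₂ cos Δλ, the central angle is δ ≈ 2.015 rad (115.4°).
Interpolate at f = 1/3 with slerp weights a = sin((1−f)δ)/sin δ ≈ 1.079, b = sin(fδ)/sin δ ≈ 0.689.
p = a·p₁ + b·p₂ ≈ (0.998, -0.048, -0.027); φ = arcsin(p_z) ≈ -1.55°, λ = atan2(p_y, p_x) ≈ -2.73°.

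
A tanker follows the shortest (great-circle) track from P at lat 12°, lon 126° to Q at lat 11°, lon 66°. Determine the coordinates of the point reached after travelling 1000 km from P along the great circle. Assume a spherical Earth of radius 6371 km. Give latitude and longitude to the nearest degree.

≈ lat 13°, lon 117°

The haversine formula gives a central angle δ ≈ 1.024 rad (58.7°) between the endpoints. The total great-circle distance is δ·R ≈ 1.024 × 6371 ≈ 6525 km, so the target fraction is f = 1000/6525 ≈ 0.153.
Interpolate at f ≈ 0.153 with slerp weights a = sin((1−f)δ)/sin δ ≈ 0.893, b = sin(fδ)/sin δ ≈ 0.183.
p = a·p₁ + b·p₂ ≈ (-0.440, 0.870, 0.220); φ = arcsin(p_z) ≈ 12.74°, λ = atan2(p_y, p_x) ≈ 116.82°.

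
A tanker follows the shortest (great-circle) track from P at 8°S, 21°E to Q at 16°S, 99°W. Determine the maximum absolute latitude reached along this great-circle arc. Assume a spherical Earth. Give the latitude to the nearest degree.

The great circle lies in the plane with unit normal n̂ = (p₁ × p₂)/|p₁ × p₂|.
Here n̂_z ≈ -0.917; the vertex latitude is φ_max = arccos|n̂_z| ≈ 23.5°.
Check via Clairaut: cos φ_max = |cos φ₁| · sin C = cos(8.0°)·sin(112.2°) ≈ 0.917, again giving ≈ 23.5°.

≈ 24°S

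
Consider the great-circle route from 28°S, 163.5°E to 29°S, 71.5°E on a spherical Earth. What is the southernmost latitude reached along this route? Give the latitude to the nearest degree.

The great circle lies in the plane with unit normal n̂ = (p₁ × p₂)/|p₁ × p₂|.
Here n̂_z ≈ -0.788; the vertex latitude is φ_max = arccos|n̂_z| ≈ 38.0°.
Check via Clairaut: cos φ_max = |cos φ₁| · sin C = cos(28.0°)·sin(116.8°) ≈ 0.788, again giving ≈ 38.0°.

≈ 38°S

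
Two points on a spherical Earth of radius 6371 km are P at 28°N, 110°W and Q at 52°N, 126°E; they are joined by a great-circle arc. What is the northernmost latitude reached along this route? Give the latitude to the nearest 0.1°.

≈ 63.2°N

The great circle lies in the plane with unit normal n̂ = (p₁ × p₂)/|p₁ × p₂|.
Here n̂_z ≈ -0.452; the vertex latitude is φ_max = arccos|n̂_z| ≈ 63.2°.
Check via Clairaut: cos φ_max = |cos φ₁| · sin C = cos(28.0°)·sin(30.8°) ≈ 0.452, again giving ≈ 63.2°.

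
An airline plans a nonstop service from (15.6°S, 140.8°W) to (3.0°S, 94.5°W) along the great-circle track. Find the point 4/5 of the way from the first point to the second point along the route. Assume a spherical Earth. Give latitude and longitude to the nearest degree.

≈ (6°S, 104°W)

Write both endpoints as unit vectors p₁, p₂ with components (cos φ cos λ, cos φ sin λ, sin φ).
The central angle between the endpoints is δ = arccos(p₁·p₂) ≈ 0.825 rad (47.3°).
Interpolate at f = 4/5 with slerp weights a = sin((1−f)δ)/sin δ ≈ 0.224, b = sin(fδ)/sin δ ≈ 0.835.
p = a·p₁ + b·p₂ ≈ (-0.232, -0.967, -0.104); φ = arcsin(p_z) ≈ -5.96°, λ = atan2(p_y, p_x) ≈ -103.51°.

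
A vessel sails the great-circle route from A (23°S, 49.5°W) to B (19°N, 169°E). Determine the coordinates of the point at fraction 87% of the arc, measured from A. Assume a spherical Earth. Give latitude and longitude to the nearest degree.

≈ (14°N, 172°W)

Convert each endpoint to a unit vector on the sphere (x = cos φ cos λ, y = cos φ sin λ, z = sin φ).
The central angle between the endpoints is δ = arccos(p₁·p₂) ≈ 2.512 rad (143.9°).
Interpolate at f = 0.87 with slerp weights a = sin((1−f)δ)/sin δ ≈ 0.545, b = sin(fδ)/sin δ ≈ 1.388.
p = a·p₁ + b·p₂ ≈ (-0.962, -0.131, 0.239); φ = arcsin(p_z) ≈ 13.82°, λ = atan2(p_y, p_x) ≈ -172.24°.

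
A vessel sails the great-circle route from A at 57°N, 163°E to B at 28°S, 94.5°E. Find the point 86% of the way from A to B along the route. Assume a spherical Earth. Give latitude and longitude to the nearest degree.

From cos δ = sin φ₁ sin φ₂ + cos φ₁ cos φ₂ cos Δλ, the central angle is δ ≈ 1.790 rad (102.6°).
Interpolate at f = 0.86 with slerp weights a = sin((1−f)δ)/sin δ ≈ 0.254, b = sin(fδ)/sin δ ≈ 1.024.
p = a·p₁ + b·p₂ ≈ (-0.203, 0.942, -0.268); φ = arcsin(p_z) ≈ -15.53°, λ = atan2(p_y, p_x) ≈ 102.18°.

≈ 16°S, 102°E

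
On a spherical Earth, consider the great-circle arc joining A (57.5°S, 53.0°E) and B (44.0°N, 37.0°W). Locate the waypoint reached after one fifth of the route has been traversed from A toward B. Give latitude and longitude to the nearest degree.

Convert each endpoint to a unit vector on the sphere (x = cos φ cos λ, y = cos φ sin λ, z = sin φ).
The central angle between the endpoints is δ = arccos(p₁·p₂) ≈ 2.197 rad (125.9°).
Interpolate at f = 1/5 with slerp weights a = sin((1−f)δ)/sin δ ≈ 1.213, b = sin(fδ)/sin δ ≈ 0.525.
p = a·p₁ + b·p₂ ≈ (0.694, 0.293, -0.658); φ = arcsin(p_z) ≈ -41.15°, λ = atan2(p_y, p_x) ≈ 22.91°.

≈ (41°S, 23°E)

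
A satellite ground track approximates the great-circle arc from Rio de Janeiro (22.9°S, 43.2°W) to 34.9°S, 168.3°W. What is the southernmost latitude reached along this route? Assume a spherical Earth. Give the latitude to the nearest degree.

The great circle lies in the plane with unit normal n̂ = (p₁ × p₂)/|p₁ × p₂|.
Here n̂_z ≈ -0.632; the vertex latitude is φ_max = arccos|n̂_z| ≈ 50.8°.

≈ 51°S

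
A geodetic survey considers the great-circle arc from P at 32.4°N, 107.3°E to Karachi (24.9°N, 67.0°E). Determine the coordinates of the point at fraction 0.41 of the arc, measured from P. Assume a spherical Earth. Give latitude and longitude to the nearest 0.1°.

≈ 30.8°N, 90.1°E

The haversine formula gives a central angle δ ≈ 0.627 rad (35.9°) between the endpoints.
Interpolate at f = 0.41 with slerp weights a = sin((1−f)δ)/sin δ ≈ 0.616, b = sin(fδ)/sin δ ≈ 0.433.
p = a·p₁ + b·p₂ ≈ (-0.001, 0.859, 0.513); φ = arcsin(p_z) ≈ 30.84°, λ = atan2(p_y, p_x) ≈ 90.08°.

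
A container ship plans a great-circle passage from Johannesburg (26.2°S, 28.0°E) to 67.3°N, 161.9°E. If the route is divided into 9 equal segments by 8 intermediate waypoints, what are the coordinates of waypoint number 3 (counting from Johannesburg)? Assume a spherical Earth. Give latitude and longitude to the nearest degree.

Write both endpoints as unit vectors p₁, p₂ with components (cos φ cos λ, cos φ sin λ, sin φ).
The central angle between the endpoints is δ = arccos(p₁·p₂) ≈ 2.275 rad (130.3°).
Interpolate at f = 3/9 with slerp weights a = sin((1−f)δ)/sin δ ≈ 1.310, b = sin(fδ)/sin δ ≈ 0.902.
p = a·p₁ + b·p₂ ≈ (0.707, 0.660, 0.254); φ = arcsin(p_z) ≈ 14.71°, λ = atan2(p_y, p_x) ≈ 43.04°.

≈ 15°N, 43°E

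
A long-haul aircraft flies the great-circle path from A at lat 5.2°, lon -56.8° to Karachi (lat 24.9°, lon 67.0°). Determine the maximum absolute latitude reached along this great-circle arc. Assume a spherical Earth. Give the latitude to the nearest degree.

≈ 32°

The great circle lies in the plane with unit normal n̂ = (p₁ × p₂)/|p₁ × p₂|.
Here n̂_z ≈ +0.848; the vertex latitude is φ_max = arccos|n̂_z| ≈ 32.1°.
Check via Clairaut: cos φ_max = |cos φ₁| · sin C = cos(5.2°)·sin(58.3°) ≈ 0.848, again giving ≈ 32.1°.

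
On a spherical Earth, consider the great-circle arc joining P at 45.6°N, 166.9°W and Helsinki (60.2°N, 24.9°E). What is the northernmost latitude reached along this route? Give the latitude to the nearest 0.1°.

The great circle lies in the plane with unit normal n̂ = (p₁ × p₂)/|p₁ × p₂|.
Here n̂_z ≈ -0.074; the vertex latitude is φ_max = arccos|n̂_z| ≈ 85.8°.
Check via Clairaut: cos φ_max = |cos φ₁| · sin C = cos(45.6°)·sin(6.1°) ≈ 0.074, again giving ≈ 85.8°.

≈ 85.8°N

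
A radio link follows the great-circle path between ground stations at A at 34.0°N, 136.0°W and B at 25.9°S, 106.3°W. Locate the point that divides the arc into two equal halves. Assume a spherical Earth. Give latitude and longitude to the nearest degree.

≈ 4°N, 121°W

The haversine formula gives a central angle δ ≈ 1.155 rad (66.2°) between the endpoints.
Interpolate at f = 1/2 with slerp weights a = sin((1−f)δ)/sin δ ≈ 0.597, b = sin(fδ)/sin δ ≈ 0.597.
p = a·p₁ + b·p₂ ≈ (-0.507, -0.859, 0.073); φ = arcsin(p_z) ≈ 4.19°, λ = atan2(p_y, p_x) ≈ -120.53°.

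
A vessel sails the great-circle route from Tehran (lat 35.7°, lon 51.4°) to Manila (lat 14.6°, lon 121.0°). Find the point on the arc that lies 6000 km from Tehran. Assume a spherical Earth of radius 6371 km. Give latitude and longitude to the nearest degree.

Write both endpoints as unit vectors p₁, p₂ with components (cos φ cos λ, cos φ sin λ, sin φ).
The central angle between the endpoints is δ = arccos(p₁·p₂) ≈ 1.136 rad (65.1°). The total great-circle distance is δ·R ≈ 1.136 × 6371 ≈ 7239 km, so the target fraction is f = 6000/7239 ≈ 0.829.
Interpolate at f ≈ 0.829 with slerp weights a = sin((1−f)δ)/sin δ ≈ 0.213, b = sin(fδ)/sin δ ≈ 0.891.
p = a·p₁ + b·p₂ ≈ (-0.336, 0.875, 0.349); φ = arcsin(p_z) ≈ 20.43°, λ = atan2(p_y, p_x) ≈ 111.04°.

≈ lat 20°, lon 111°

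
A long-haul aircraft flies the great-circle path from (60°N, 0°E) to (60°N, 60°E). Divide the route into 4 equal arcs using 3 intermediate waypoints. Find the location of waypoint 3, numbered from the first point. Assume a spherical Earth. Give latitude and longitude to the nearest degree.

Convert each endpoint to a unit vector on the sphere (x = cos φ cos λ, y = cos φ sin λ, z = sin φ).
The central angle between the endpoints is δ = arccos(p₁·p₂) ≈ 0.505 rad (29.0°).
Interpolate at f = 3/4 with slerp weights a = sin((1−f)δ)/sin δ ≈ 0.260, b = sin(fδ)/sin δ ≈ 0.764.
p = a·p₁ + b·p₂ ≈ (0.321, 0.331, 0.887); φ = arcsin(p_z) ≈ 62.54°, λ = atan2(p_y, p_x) ≈ 45.86°.

≈ (63°N, 46°E)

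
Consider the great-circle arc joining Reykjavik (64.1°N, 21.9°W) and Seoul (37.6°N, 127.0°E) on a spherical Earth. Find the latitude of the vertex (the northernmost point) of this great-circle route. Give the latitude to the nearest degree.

≈ 79°N

The great circle lies in the plane with unit normal n̂ = (p₁ × p₂)/|p₁ × p₂|.
Here n̂_z ≈ +0.185; the vertex latitude is φ_max = arccos|n̂_z| ≈ 79.4°.
Check via Clairaut: cos φ_max = |cos φ₁| · sin C = cos(64.1°)·sin(25.0°) ≈ 0.185, again giving ≈ 79.4°.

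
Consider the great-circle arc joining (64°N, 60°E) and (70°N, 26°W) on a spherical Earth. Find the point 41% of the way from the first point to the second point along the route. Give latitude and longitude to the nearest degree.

≈ (72°N, 32°E)

Write both endpoints as unit vectors p₁, p₂ with components (cos φ cos λ, cos φ sin λ, sin φ).
The central angle between the endpoints is δ = arccos(p₁·p₂) ≈ 0.545 rad (31.2°).
Interpolate at f = 0.41 with slerp weights a = sin((1−f)δ)/sin δ ≈ 0.610, b = sin(fδ)/sin δ ≈ 0.427.
p = a·p₁ + b·p₂ ≈ (0.265, 0.167, 0.950); φ = arcsin(p_z) ≈ 71.73°, λ = atan2(p_y, p_x) ≈ 32.27°.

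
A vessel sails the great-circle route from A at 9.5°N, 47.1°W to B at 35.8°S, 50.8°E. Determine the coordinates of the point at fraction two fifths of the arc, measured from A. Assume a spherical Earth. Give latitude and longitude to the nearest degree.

Convert each endpoint to a unit vector on the sphere (x = cos φ cos λ, y = cos φ sin λ, z = sin φ).
The central angle between the endpoints is δ = arccos(p₁·p₂) ≈ 1.779 rad (101.9°).
Interpolate at f = 2/5 with slerp weights a = sin((1−f)δ)/sin δ ≈ 0.895, b = sin(fδ)/sin δ ≈ 0.667.
p = a·p₁ + b·p₂ ≈ (0.943, -0.227, -0.243); φ = arcsin(p_z) ≈ -14.04°, λ = atan2(p_y, p_x) ≈ -13.55°.

≈ 14°S, 14°W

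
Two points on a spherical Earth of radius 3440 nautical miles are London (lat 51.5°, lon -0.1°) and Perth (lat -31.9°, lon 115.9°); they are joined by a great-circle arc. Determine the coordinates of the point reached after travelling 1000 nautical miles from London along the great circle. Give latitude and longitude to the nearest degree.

The haversine formula gives a central angle δ ≈ 2.272 rad (130.2°) between the endpoints. The total great-circle distance is δ·R ≈ 2.272 × 3440 ≈ 7816 nmi, so the target fraction is f = 1000/7816 ≈ 0.128.
Interpolate at f ≈ 0.128 with slerp weights a = sin((1−f)δ)/sin δ ≈ 1.200, b = sin(fδ)/sin δ ≈ 0.375.
p = a·p₁ + b·p₂ ≈ (0.608, 0.285, 0.741); φ = arcsin(p_z) ≈ 47.81°, λ = atan2(p_y, p_x) ≈ 25.13°.

≈ lat 48°, lon 25°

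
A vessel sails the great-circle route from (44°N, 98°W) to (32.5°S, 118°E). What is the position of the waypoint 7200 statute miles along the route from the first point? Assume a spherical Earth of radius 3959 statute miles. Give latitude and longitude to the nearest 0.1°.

≈ (2.8°S, 154.9°E)

Convert each endpoint to a unit vector on the sphere (x = cos φ cos λ, y = cos φ sin λ, z = sin φ).
The central angle between the endpoints is δ = arccos(p₁·p₂) ≈ 2.614 rad (149.8°). The total great-circle distance is δ·R ≈ 2.614 × 3959 ≈ 10349 mi, so the target fraction is f = 7200/10349 ≈ 0.696.
Interpolate at f ≈ 0.696 with slerp weights a = sin((1−f)δ)/sin δ ≈ 1.419, b = sin(fδ)/sin δ ≈ 1.926.
p = a·p₁ + b·p₂ ≈ (-0.905, 0.424, -0.049); φ = arcsin(p_z) ≈ -2.82°, λ = atan2(p_y, p_x) ≈ 154.91°.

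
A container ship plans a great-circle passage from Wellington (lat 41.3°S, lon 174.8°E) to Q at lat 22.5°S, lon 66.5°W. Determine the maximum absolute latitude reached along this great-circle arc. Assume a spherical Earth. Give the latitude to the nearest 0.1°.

The great circle lies in the plane with unit normal n̂ = (p₁ × p₂)/|p₁ × p₂|.
Here n̂_z ≈ +0.611; the vertex latitude is φ_max = arccos|n̂_z| ≈ 52.4°.
Check via Clairaut: cos φ_max = |cos φ₁| · sin C = cos(41.3°)·sin(125.6°) ≈ 0.611, again giving ≈ 52.4°.

≈ 52.4°S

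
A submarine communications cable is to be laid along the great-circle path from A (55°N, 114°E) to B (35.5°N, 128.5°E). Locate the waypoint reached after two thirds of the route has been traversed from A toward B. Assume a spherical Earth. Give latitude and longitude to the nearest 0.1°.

≈ (42.2°N, 124.7°E)

Write both endpoints as unit vectors p₁, p₂ with components (cos φ cos λ, cos φ sin λ, sin φ).
The central angle between the endpoints is δ = arccos(p₁·p₂) ≈ 0.382 rad (21.9°).
Interpolate at f = 2/3 with slerp weights a = sin((1−f)δ)/sin δ ≈ 0.341, b = sin(fδ)/sin δ ≈ 0.676.
p = a·p₁ + b·p₂ ≈ (-0.422, 0.609, 0.672); φ = arcsin(p_z) ≈ 42.18°, λ = atan2(p_y, p_x) ≈ 124.71°.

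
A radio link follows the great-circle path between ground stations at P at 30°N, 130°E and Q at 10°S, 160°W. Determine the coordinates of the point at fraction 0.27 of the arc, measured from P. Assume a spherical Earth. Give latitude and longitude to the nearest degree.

Write both endpoints as unit vectors p₁, p₂ with components (cos φ cos λ, cos φ sin λ, sin φ).
The central angle between the endpoints is δ = arccos(p₁·p₂) ≈ 1.364 rad (78.2°).
Interpolate at f = 0.27 with slerp weights a = sin((1−f)δ)/sin δ ≈ 0.858, b = sin(fδ)/sin δ ≈ 0.368.
p = a·p₁ + b·p₂ ≈ (-0.818, 0.445, 0.365); φ = arcsin(p_z) ≈ 21.40°, λ = atan2(p_y, p_x) ≈ 151.45°.

≈ 21°N, 151°E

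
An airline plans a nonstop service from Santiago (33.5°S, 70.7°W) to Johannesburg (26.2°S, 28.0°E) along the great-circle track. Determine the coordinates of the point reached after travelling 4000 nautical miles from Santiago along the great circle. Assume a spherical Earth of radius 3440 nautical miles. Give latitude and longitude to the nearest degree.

≈ 34°S, 12°E

The haversine formula gives a central angle δ ≈ 1.440 rad (82.5°) between the endpoints. The total great-circle distance is δ·R ≈ 1.440 × 3440 ≈ 4953 nmi, so the target fraction is f = 4000/4953 ≈ 0.808.
Interpolate at f ≈ 0.808 with slerp weights a = sin((1−f)δ)/sin δ ≈ 0.276, b = sin(fδ)/sin δ ≈ 0.926.
p = a·p₁ + b·p₂ ≈ (0.810, 0.173, -0.561); φ = arcsin(p_z) ≈ -34.13°, λ = atan2(p_y, p_x) ≈ 12.05°.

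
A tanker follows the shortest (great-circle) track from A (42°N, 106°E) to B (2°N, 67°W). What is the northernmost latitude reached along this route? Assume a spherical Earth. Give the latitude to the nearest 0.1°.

≈ 82.6°N

The great circle lies in the plane with unit normal n̂ = (p₁ × p₂)/|p₁ × p₂|.
Here n̂_z ≈ -0.129; the vertex latitude is φ_max = arccos|n̂_z| ≈ 82.6°.
Check via Clairaut: cos φ_max = |cos φ₁| · sin C = cos(42.0°)·sin(10.0°) ≈ 0.129, again giving ≈ 82.6°.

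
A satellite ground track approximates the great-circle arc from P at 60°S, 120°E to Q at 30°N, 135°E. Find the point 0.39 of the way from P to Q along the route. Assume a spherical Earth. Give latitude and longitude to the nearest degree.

≈ 25°S, 128°E

From cos δ = sin φ₁ sin φ₂ + cos φ₁ cos φ₂ cos Δλ, the central angle is δ ≈ 1.586 rad (90.8°).
Interpolate at f = 0.39 with slerp weights a = sin((1−f)δ)/sin δ ≈ 0.823, b = sin(fδ)/sin δ ≈ 0.580.
p = a·p₁ + b·p₂ ≈ (-0.561, 0.712, -0.423); φ = arcsin(p_z) ≈ -25.04°, λ = atan2(p_y, p_x) ≈ 128.25°.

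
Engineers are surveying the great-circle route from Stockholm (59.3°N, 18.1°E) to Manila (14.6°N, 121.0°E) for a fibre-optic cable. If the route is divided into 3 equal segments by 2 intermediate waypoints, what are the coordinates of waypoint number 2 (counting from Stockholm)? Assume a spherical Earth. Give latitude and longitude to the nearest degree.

Convert each endpoint to a unit vector on the sphere (x = cos φ cos λ, y = cos φ sin λ, z = sin φ).
The central angle between the endpoints is δ = arccos(p₁·p₂) ≈ 1.464 rad (83.9°).
Interpolate at f = 2/3 with slerp weights a = sin((1−f)δ)/sin δ ≈ 0.472, b = sin(fδ)/sin δ ≈ 0.833.
p = a·p₁ + b·p₂ ≈ (-0.186, 0.766, 0.615); φ = arcsin(p_z) ≈ 37.99°, λ = atan2(p_y, p_x) ≈ 103.68°.

≈ 38°N, 104°E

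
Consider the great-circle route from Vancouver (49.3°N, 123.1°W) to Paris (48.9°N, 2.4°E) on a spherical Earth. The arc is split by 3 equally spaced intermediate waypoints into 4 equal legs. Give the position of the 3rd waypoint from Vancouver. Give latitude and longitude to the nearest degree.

The haversine formula gives a central angle δ ≈ 1.243 rad (71.2°) between the endpoints.
Interpolate at f = 3/4 with slerp weights a = sin((1−f)δ)/sin δ ≈ 0.323, b = sin(fδ)/sin δ ≈ 0.848.
p = a·p₁ + b·p₂ ≈ (0.442, -0.153, 0.884); φ = arcsin(p_z) ≈ 62.11°, λ = atan2(p_y, p_x) ≈ -19.10°.

≈ 62°N, 19°W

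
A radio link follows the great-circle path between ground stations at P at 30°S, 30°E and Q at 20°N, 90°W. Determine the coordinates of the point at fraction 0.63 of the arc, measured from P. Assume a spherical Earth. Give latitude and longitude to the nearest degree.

The haversine formula gives a central angle δ ≈ 2.187 rad (125.3°) between the endpoints.
Interpolate at f = 0.63 with slerp weights a = sin((1−f)δ)/sin δ ≈ 0.887, b = sin(fδ)/sin δ ≈ 1.203.
p = a·p₁ + b·p₂ ≈ (0.665, -0.746, -0.032); φ = arcsin(p_z) ≈ -1.84°, λ = atan2(p_y, p_x) ≈ -48.28°.

≈ 2°S, 48°W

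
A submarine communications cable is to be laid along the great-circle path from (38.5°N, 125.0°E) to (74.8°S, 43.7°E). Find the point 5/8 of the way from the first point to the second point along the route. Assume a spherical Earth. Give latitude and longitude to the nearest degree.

Convert each endpoint to a unit vector on the sphere (x = cos φ cos λ, y = cos φ sin λ, z = sin φ).
The central angle between the endpoints is δ = arccos(p₁·p₂) ≈ 2.177 rad (124.7°).
Interpolate at f = 5/8 with slerp weights a = sin((1−f)δ)/sin δ ≈ 0.887, b = sin(fδ)/sin δ ≈ 1.190.
p = a·p₁ + b·p₂ ≈ (-0.172, 0.784, -0.596); φ = arcsin(p_z) ≈ -36.61°, λ = atan2(p_y, p_x) ≈ 102.40°.

≈ (37°S, 102°E)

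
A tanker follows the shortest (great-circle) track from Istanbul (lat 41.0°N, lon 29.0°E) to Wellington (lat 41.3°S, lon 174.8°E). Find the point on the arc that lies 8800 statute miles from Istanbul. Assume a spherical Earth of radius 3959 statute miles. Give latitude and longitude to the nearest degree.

Write both endpoints as unit vectors p₁, p₂ with components (cos φ cos λ, cos φ sin λ, sin φ).
The central angle between the endpoints is δ = arccos(p₁·p₂) ≈ 2.695 rad (154.4°). The total great-circle distance is δ·R ≈ 2.695 × 3959 ≈ 10670 mi, so the target fraction is f = 8800/10670 ≈ 0.825.
Interpolate at f ≈ 0.825 with slerp weights a = sin((1−f)δ)/sin δ ≈ 1.053, b = sin(fδ)/sin δ ≈ 1.841.
p = a·p₁ + b·p₂ ≈ (-0.682, 0.511, -0.524); φ = arcsin(p_z) ≈ -31.58°, λ = atan2(p_y, p_x) ≈ 143.16°.

≈ lat 32°S, lon 143°E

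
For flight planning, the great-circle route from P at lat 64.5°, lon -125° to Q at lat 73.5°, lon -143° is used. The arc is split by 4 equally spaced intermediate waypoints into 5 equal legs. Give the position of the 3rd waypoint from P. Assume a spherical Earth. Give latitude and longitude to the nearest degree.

≈ lat 70°, lon -134°

Write both endpoints as unit vectors p₁, p₂ with components (cos φ cos λ, cos φ sin λ, sin φ).
The central angle between the endpoints is δ = arccos(p₁·p₂) ≈ 0.192 rad (11.0°).
Interpolate at f = 3/5 with slerp weights a = sin((1−f)δ)/sin δ ≈ 0.402, b = sin(fδ)/sin δ ≈ 0.602.
p = a·p₁ + b·p₂ ≈ (-0.236, -0.245, 0.940); φ = arcsin(p_z) ≈ 70.13°, λ = atan2(p_y, p_x) ≈ -133.95°.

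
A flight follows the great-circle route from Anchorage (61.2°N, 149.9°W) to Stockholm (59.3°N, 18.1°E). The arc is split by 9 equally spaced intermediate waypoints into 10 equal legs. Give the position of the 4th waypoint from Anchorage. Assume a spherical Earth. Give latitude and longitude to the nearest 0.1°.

Write both endpoints as unit vectors p₁, p₂ with components (cos φ cos λ, cos φ sin λ, sin φ).
The central angle between the endpoints is δ = arccos(p₁·p₂) ≈ 1.032 rad (59.1°).
Interpolate at f = 4/10 with slerp weights a = sin((1−f)δ)/sin δ ≈ 0.676, b = sin(fδ)/sin δ ≈ 0.467.
p = a·p₁ + b·p₂ ≈ (-0.055, -0.089, 0.994); φ = arcsin(p_z) ≈ 83.98°, λ = atan2(p_y, p_x) ≈ -121.65°.

≈ 84.0°N, 121.7°W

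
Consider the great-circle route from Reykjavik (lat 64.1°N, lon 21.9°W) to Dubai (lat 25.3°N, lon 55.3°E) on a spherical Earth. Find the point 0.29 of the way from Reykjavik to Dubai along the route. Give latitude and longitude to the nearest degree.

Write both endpoints as unit vectors p₁, p₂ with components (cos φ cos λ, cos φ sin λ, sin φ).
The central angle between the endpoints is δ = arccos(p₁·p₂) ≈ 1.079 rad (61.8°).
Interpolate at f = 0.29 with slerp weights a = sin((1−f)δ)/sin δ ≈ 0.787, b = sin(fδ)/sin δ ≈ 0.349.
p = a·p₁ + b·p₂ ≈ (0.499, 0.131, 0.857); φ = arcsin(p_z) ≈ 58.96°, λ = atan2(p_y, p_x) ≈ 14.77°.

≈ lat 59°N, lon 15°E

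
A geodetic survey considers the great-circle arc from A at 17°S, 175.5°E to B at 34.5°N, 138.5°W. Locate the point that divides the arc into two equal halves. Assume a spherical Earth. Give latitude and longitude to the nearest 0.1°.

≈ 9.5°N, 163.3°W

From cos δ = sin φ₁ sin φ₂ + cos φ₁ cos φ₂ cos Δλ, the central angle is δ ≈ 1.179 rad (67.6°).
Interpolate at f = 1/2 with slerp weights a = sin((1−f)δ)/sin δ ≈ 0.602, b = sin(fδ)/sin δ ≈ 0.602.
p = a·p₁ + b·p₂ ≈ (-0.945, -0.283, 0.165); φ = arcsin(p_z) ≈ 9.49°, λ = atan2(p_y, p_x) ≈ -163.30°.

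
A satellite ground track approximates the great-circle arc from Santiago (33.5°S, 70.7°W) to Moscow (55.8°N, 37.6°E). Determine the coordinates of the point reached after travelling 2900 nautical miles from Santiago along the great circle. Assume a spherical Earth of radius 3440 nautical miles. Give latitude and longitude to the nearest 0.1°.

≈ 5.5°N, 40.6°W

The haversine formula gives a central angle δ ≈ 2.219 rad (127.1°) between the endpoints. The total great-circle distance is δ·R ≈ 2.219 × 3440 ≈ 7633 nmi, so the target fraction is f = 2900/7633 ≈ 0.380.
Interpolate at f ≈ 0.380 with slerp weights a = sin((1−f)δ)/sin δ ≈ 1.231, b = sin(fδ)/sin δ ≈ 0.937.
p = a·p₁ + b·p₂ ≈ (0.756, -0.647, 0.095); φ = arcsin(p_z) ≈ 5.47°, λ = atan2(p_y, p_x) ≈ -40.56°.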